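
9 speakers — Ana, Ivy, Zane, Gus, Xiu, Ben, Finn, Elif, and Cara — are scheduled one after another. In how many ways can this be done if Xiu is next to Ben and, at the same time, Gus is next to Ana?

Treat {Xiu,Ben} as one block (2 orders) and {Gus,Ana} as another (2 orders).
That leaves 7 units to arrange: 2 × 2 × 7! = 4 × 5040 = 20160.

20160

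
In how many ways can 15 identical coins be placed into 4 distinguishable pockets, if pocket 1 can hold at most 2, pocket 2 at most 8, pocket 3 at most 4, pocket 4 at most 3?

Ignoring the caps, the number of non-negative solutions to x_1+…+x_4 = 15 is C(18,3) = 816.
Subtract solutions that violate a single cap (substitute x_i' = x_i − (cap_i+1)): x_1 ≥ 3 gives C(15,3) = 455; x_2 ≥ 9 gives C(9,3) = 84; x_3 ≥ 5 gives C(13,3) = 286; x_4 ≥ 4 gives C(14,3) = 364. Together 1189.
Add back pairs where two caps are both exceeded: 20 + 120 + 165 + 4 + 10 + 84 = 403.
Subtract triples: 0 + 0 + 20 + 0 = 20.
By inclusion–exclusion the count is 816 − 1189 + 403 − 20 = 10.

10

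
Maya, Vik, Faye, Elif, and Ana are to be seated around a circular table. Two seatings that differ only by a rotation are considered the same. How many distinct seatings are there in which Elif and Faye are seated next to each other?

Treat {Elif, Faye} as one unit (2 internal orders) and seat the resulting 4 units around the table: (3)! circular arrangements.
So 2 × (3)! = 2 × 6 = 12.

12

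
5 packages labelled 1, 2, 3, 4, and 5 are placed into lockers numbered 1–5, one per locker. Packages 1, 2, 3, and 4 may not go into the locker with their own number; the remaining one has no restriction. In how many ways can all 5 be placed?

53

Let Aᵢ (for 1 ≤ i ≤ 4) be the placements that put package i in its forbidden locker. Any j of these fix j positions, leaving (5−j)! ways to fill the rest, and there are C(4,j) ways to pick which j.
By inclusion–exclusion, the number of valid placements is Σ_{j=0}^{4} (−1)^j C(4,j)·(5−j)!.
Computing: 120 − 96 + 36 − 8 + 1 = 53.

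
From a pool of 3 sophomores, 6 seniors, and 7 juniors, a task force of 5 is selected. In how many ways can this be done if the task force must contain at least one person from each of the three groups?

Total 5-person selections from all 16: C(16,5) = 4368.
Selections missing a whole group: no sophomores → C(13,5) = 1287; no seniors → C(10,5) = 252; no juniors → C(9,5) = 126.
Add back selections omitting two groups (i.e. drawn from a single group): C(3,5) + C(6,5) + C(7,5) = 27.
By inclusion–exclusion: 4368 − 1665 + 27 = 2730.

2730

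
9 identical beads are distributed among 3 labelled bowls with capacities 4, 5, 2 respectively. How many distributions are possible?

By stars and bars, unrestricted non-negative solutions to x_1+…+x_3 = 9 number C(9+2,2) = 55.
Subtract solutions that violate a single cap (substitute x_i' = x_i − (cap_i+1)): x_1 ≥ 5 gives C(6,2) = 15; x_2 ≥ 6 gives C(5,2) = 10; x_3 ≥ 3 gives C(8,2) = 28. Together 53.
Add back pairs where two caps are both exceeded: 0 + 3 + 1 = 4.
By inclusion–exclusion the count is 55 − 53 + 4 = 6.

6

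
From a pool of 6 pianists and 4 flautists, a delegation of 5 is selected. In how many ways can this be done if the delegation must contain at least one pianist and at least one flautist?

246

Unrestricted: C(10,5) = 252 ways to pick any 5 of the 10.
Selections missing a whole group: no pianists → C(4,5) = 0; no flautists → C(6,5) = 6.
Both groups omitted at once is impossible, so 252 − 6 = 246.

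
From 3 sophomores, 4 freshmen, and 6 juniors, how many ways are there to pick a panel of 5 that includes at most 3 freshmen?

Split by how many freshmen are chosen (0 through 3).
Sum: C(4,0)·C(9,5) + C(4,1)·C(9,4) + C(4,2)·C(9,3) + C(4,3)·C(9,2) = 126 + 504 + 504 + 144 = 1278.

1278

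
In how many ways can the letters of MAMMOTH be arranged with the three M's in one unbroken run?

Treat the 3 copies of M as a single block. The multiset to arrange is then {MMM, A, H, O, T}, 5 items in all.
All 5 items are distinct, so there are (5)! = 120 arrangements.

120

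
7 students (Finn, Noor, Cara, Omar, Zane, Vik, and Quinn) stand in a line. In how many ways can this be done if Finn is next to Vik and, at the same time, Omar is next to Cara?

480

Treat {Finn,Vik} as one block (2 orders) and {Omar,Cara} as another (2 orders).
That leaves 5 units to arrange: 2 × 2 × 5! = 4 × 120 = 480.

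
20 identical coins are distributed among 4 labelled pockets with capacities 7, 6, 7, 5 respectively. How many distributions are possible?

By stars and bars, unrestricted non-negative solutions to x_1+…+x_4 = 20 number C(20+3,3) = 1771.
Subtract solutions that violate a single cap (substitute x_i' = x_i − (cap_i+1)): x_1 ≥ 8 gives C(15,3) = 455; x_2 ≥ 7 gives C(16,3) = 560; x_3 ≥ 8 gives C(15,3) = 455; x_4 ≥ 6 gives C(17,3) = 680. Together 2150.
Add back pairs where two caps are both exceeded: 56 + 35 + 84 + 56 + 120 + 84 = 435.
By inclusion–exclusion the count is 1771 − 2150 + 435 = 56.

56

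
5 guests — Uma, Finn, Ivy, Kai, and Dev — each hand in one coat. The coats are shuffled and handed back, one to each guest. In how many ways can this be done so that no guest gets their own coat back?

44

Let Aᵢ be the assignments in which guest i gets their own coat. We want the size of the complement of A₁∪…∪A_5.
By inclusion–exclusion this is Σ_{j=0}^{5} (−1)^j C(5,j)·(5−j)!.
Computing: 120 − 120 + 60 − 20 + 5 − 1 = 44.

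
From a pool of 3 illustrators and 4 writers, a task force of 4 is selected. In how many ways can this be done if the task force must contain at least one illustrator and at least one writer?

Unrestricted: C(7,4) = 35 ways to pick any 4 of the 7.
Subtract selections that omit an entire group: no illustrators → C(4,4) = 1; no writers → C(3,4) = 0.
Both groups omitted at once is impossible, so 35 − 1 = 34.

34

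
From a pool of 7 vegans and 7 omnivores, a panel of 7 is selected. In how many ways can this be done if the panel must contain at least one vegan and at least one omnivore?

Total 7-person selections from all 14: C(14,7) = 3432.
Selections missing a whole group: no vegans → C(7,7) = 1; no omnivores → C(7,7) = 1.
Both groups omitted at once is impossible, so 3432 − 2 = 3430.

3430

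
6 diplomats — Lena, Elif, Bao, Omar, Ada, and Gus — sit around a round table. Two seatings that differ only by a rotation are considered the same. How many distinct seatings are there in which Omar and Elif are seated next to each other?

Treat {Omar, Elif} as one unit (2 internal orders) and seat the resulting 5 units around the table: (4)! circular arrangements.
So 2 × (4)! = 2 × 24 = 48.

48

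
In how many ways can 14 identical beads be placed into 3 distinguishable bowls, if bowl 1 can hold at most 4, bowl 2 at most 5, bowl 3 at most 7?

6

Without the upper bounds there are C(16,2) = 120 ways to split 14 among 3 bowls.
Subtract solutions that violate a single cap (substitute x_i' = x_i − (cap_i+1)): x_1 ≥ 5 gives C(11,2) = 55; x_2 ≥ 6 gives C(10,2) = 45; x_3 ≥ 8 gives C(8,2) = 28. Together 128.
Add back pairs where two caps are both exceeded: 10 + 3 + 1 = 14.
By inclusion–exclusion the count is 120 − 128 + 14 = 6.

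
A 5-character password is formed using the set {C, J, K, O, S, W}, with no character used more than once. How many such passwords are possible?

With no repetition, fill the 5 characters in order: 6 choices, then 5, down to 2.
6 × 5 × 4 × 3 × 2 = 720.

720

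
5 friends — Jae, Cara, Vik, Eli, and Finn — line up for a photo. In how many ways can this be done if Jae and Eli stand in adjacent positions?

48

Treat {Jae, Eli} as a single unit. There are 4 units to order, and the pair itself can be ordered 2 ways.
So the count is 2·(4)! = 48.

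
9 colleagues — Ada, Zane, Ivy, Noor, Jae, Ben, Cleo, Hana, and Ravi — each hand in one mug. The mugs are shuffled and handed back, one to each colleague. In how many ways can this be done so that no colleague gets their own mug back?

133496

Let Aᵢ be the assignments in which colleague i gets their own mug. We want the size of the complement of A₁∪…∪A_9.
By inclusion–exclusion this is Σ_{j=0}^{9} (−1)^j C(9,j)·(9−j)!.
Computing: 362880 − 362880 + 181440 − 60480 + 15120 − 3024 + 504 − 72 + 9 − 1 = 133496.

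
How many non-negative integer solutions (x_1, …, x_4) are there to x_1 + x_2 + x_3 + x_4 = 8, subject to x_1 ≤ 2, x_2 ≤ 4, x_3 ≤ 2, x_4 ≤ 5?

Ignoring the caps, the number of non-negative solutions to x_1+…+x_4 = 8 is C(11,3) = 165.
Subtract solutions that violate a single cap (substitute x_i' = x_i − (cap_i+1)): x_1 ≥ 3 gives C(8,3) = 56; x_2 ≥ 5 gives C(6,3) = 20; x_3 ≥ 3 gives C(8,3) = 56; x_4 ≥ 6 gives C(5,3) = 10. Together 142.
Add back pairs where two caps are both exceeded: 1 + 10 + 0 + 1 + 0 + 0 = 12.
By inclusion–exclusion the count is 165 − 142 + 12 = 35.

35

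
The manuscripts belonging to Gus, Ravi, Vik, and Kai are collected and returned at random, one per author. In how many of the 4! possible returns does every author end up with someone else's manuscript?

Count assignments avoiding every fixed point. For any j of the 4 authors fixed to their own manuscript, the other 4−j can be arranged in (4−j)! ways.
By inclusion–exclusion this is Σ_{j=0}^{4} (−1)^j C(4,j)·(4−j)!.
Computing: 24 − 24 + 12 − 4 + 1 = 9.

9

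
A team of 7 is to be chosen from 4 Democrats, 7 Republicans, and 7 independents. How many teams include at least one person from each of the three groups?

With no constraint there are C(18,7) = 31824 possible selections.
Selections missing a whole group: no Democrats → C(14,7) = 3432; no Republicans → C(11,7) = 330; no independents → C(11,7) = 330.
Add back selections omitting two groups (i.e. drawn from a single group): C(4,7) + C(7,7) + C(7,7) = 2.
By inclusion–exclusion: 31824 − 4092 + 2 = 27734.

27734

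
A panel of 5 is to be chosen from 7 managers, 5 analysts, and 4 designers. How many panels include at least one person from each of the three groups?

Unrestricted: C(16,5) = 4368 ways to pick any 5 of the 16.
Subtract selections that omit an entire group: no managers → C(9,5) = 126; no analysts → C(11,5) = 462; no designers → C(12,5) = 792.
Add back selections omitting two groups (i.e. drawn from a single group): C(7,5) + C(5,5) + C(4,5) = 22.
By inclusion–exclusion: 4368 − 1380 + 22 = 3010.

3010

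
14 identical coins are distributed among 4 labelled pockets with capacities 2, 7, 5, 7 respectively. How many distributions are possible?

81

By stars and bars, unrestricted non-negative solutions to x_1+…+x_4 = 14 number C(14+3,3) = 680.
Subtract solutions that violate a single cap (substitute x_i' = x_i − (cap_i+1)): x_1 ≥ 3 gives C(14,3) = 364; x_2 ≥ 8 gives C(9,3) = 84; x_3 ≥ 6 gives C(11,3) = 165; x_4 ≥ 8 gives C(9,3) = 84. Together 697.
Add back pairs where two caps are both exceeded: 20 + 56 + 20 + 1 + 0 + 1 = 98.
By inclusion–exclusion the count is 680 − 697 + 98 = 81.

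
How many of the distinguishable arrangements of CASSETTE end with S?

1260

Fix S in the last position and arrange the remaining 7 letters.
Those 7 letters have E appearing twice and T appearing twice, giving (7)!/(2!·2!) = 1260.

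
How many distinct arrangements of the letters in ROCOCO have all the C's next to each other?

Treat the 2 copies of C as a single block. The multiset to arrange is then {CC, O, O, O, R}, 5 items in all.
That gives (5)!/(3!) = 20 arrangements.

20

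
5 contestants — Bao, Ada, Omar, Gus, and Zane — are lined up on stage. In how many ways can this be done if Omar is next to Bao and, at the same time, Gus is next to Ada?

24

Treat {Omar,Bao} as one block (2 orders) and {Gus,Ada} as another (2 orders).
That leaves 3 units to arrange: 2 × 2 × 3! = 4 × 6 = 24.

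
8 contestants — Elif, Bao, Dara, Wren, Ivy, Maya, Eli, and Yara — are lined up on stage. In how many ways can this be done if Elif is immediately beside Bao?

10080

Place the 6 others and the Elif-Bao pair as 7 objects in a line; the pair has 2 internal arrangements.
So the count is 2·(7)! = 10080.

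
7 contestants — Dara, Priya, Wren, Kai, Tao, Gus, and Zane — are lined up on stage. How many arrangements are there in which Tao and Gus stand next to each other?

Treat {Tao, Gus} as a single unit. There are 6 units to order, and the pair itself can be ordered 2 ways.
So the count is 2·(6)! = 1440.

1440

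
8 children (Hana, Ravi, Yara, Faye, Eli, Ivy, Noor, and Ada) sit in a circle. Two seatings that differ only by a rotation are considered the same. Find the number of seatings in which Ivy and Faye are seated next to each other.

Treat {Ivy, Faye} as one unit (2 internal orders) and seat the resulting 7 units around the table: (6)! circular arrangements.
So 2 × (6)! = 2 × 720 = 1440.

1440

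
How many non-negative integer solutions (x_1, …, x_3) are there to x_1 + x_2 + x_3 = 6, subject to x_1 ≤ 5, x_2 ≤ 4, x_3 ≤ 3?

By stars and bars, unrestricted non-negative solutions to x_1+…+x_3 = 6 number C(6+2,2) = 28.
Subtract solutions that violate a single cap (substitute x_i' = x_i − (cap_i+1)): x_1 ≥ 6 gives C(2,2) = 1; x_2 ≥ 5 gives C(3,2) = 3; x_3 ≥ 4 gives C(4,2) = 6. Together 10.
No two caps can be exceeded simultaneously, so the pair terms are all 0.
By inclusion–exclusion the count is 28 − 10 + 0 = 18.

18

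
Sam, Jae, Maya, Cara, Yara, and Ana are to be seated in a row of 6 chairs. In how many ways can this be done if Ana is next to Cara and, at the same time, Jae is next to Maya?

Treat {Ana,Cara} as one block (2 orders) and {Jae,Maya} as another (2 orders).
That leaves 4 units to arrange: 2 × 2 × 4! = 4 × 24 = 96.

96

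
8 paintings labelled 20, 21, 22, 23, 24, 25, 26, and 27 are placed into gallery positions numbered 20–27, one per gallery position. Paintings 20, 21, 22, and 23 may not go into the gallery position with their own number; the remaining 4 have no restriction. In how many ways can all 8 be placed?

Let Aᵢ (for 20 ≤ i ≤ 23) be the placements that put painting i in its forbidden gallery position. Any j of these fix j positions, leaving (8−j)! ways to fill the rest, and there are C(4,j) ways to pick which j.
By inclusion–exclusion, the number of valid placements is Σ_{j=0}^{4} (−1)^j C(4,j)·(8−j)!.
Computing: 40320 − 20160 + 4320 − 480 + 24 = 24024.

24024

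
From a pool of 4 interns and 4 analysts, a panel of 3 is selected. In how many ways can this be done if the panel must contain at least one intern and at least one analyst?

Unrestricted: C(8,3) = 56 ways to pick any 3 of the 8.
Subtract selections that omit an entire group: no interns → C(4,3) = 4; no analysts → C(4,3) = 4.
Both groups omitted at once is impossible, so 56 − 8 = 48.

48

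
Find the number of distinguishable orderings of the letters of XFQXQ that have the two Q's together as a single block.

Treat the 2 copies of Q as a single block. The multiset to arrange is then {QQ, F, X, X}, 4 items in all.
That gives (4)!/(2!) = 12 arrangements.

12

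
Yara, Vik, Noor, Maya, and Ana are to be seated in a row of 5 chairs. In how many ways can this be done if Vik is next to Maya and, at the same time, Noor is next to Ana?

24

Treat {Vik,Maya} as one block (2 orders) and {Noor,Ana} as another (2 orders).
That leaves 3 units to arrange: 2 × 2 × 3! = 4 × 6 = 24.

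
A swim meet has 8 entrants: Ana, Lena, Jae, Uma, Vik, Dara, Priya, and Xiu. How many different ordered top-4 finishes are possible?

This is an ordered selection of 4 from 8: P(8,4).
That gives 8 × 7 × 6 × 5 = 1680.

1680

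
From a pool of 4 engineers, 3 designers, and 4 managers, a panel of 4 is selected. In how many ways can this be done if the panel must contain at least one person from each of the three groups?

192

With no constraint there are C(11,4) = 330 possible selections.
Selections missing a whole group: no engineers → C(7,4) = 35; no designers → C(8,4) = 70; no managers → C(7,4) = 35.
Add back selections omitting two groups (i.e. drawn from a single group): C(4,4) + C(3,4) + C(4,4) = 2.
By inclusion–exclusion: 330 − 140 + 2 = 192.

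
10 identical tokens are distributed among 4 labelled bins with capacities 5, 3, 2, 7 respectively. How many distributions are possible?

62

By stars and bars, unrestricted non-negative solutions to x_1+…+x_4 = 10 number C(10+3,3) = 286.
Subtract solutions that violate a single cap (substitute x_i' = x_i − (cap_i+1)): x_1 ≥ 6 gives C(7,3) = 35; x_2 ≥ 4 gives C(9,3) = 84; x_3 ≥ 3 gives C(10,3) = 120; x_4 ≥ 8 gives C(5,3) = 10. Together 249.
Add back pairs where two caps are both exceeded: 1 + 4 + 0 + 20 + 0 + 0 = 25.
By inclusion–exclusion the count is 286 − 249 + 25 = 62.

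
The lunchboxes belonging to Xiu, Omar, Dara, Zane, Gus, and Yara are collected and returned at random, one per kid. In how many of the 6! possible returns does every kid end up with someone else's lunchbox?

265

Let Aᵢ be the assignments in which kid i gets their own lunchbox. We want the size of the complement of A₁∪…∪A_6.
By inclusion–exclusion this is Σ_{j=0}^{6} (−1)^j C(6,j)·(6−j)!.
Computing: 720 − 720 + 360 − 120 + 30 − 6 + 1 = 265.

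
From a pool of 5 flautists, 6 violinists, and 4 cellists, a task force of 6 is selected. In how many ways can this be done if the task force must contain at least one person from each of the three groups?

With no constraint there are C(15,6) = 5005 possible selections.
Subtract selections that omit an entire group: no flautists → C(10,6) = 210; no violinists → C(9,6) = 84; no cellists → C(11,6) = 462.
Add back selections omitting two groups (i.e. drawn from a single group): C(5,6) + C(6,6) + C(4,6) = 1.
By inclusion–exclusion: 5005 − 756 + 1 = 4250.

4250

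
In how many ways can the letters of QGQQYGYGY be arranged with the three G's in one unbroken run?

140

Treat the 3 copies of G as a single block. The multiset to arrange is then {GGG, Q, Q, Q, Y, Y, Y}, 7 items in all.
That gives (7)!/(3!·3!) = 140 arrangements.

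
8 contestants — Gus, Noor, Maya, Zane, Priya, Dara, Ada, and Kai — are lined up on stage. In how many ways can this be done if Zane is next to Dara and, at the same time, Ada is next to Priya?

2880

Treat {Zane,Dara} as one block (2 orders) and {Ada,Priya} as another (2 orders).
That leaves 6 units to arrange: 2 × 2 × 6! = 4 × 720 = 2880.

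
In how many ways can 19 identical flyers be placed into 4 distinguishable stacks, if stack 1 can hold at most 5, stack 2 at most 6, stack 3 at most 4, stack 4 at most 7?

Without the upper bounds there are C(22,3) = 1540 ways to split 19 among 4 stacks.
Subtract solutions that violate a single cap (substitute x_i' = x_i − (cap_i+1)): x_1 ≥ 6 gives C(16,3) = 560; x_2 ≥ 7 gives C(15,3) = 455; x_3 ≥ 5 gives C(17,3) = 680; x_4 ≥ 8 gives C(14,3) = 364. Together 2059.
Add back pairs where two caps are both exceeded: 84 + 165 + 56 + 120 + 35 + 84 = 544.
Subtract triples: 4 + 0 + 1 + 0 = 5.
By inclusion–exclusion the count is 1540 − 2059 + 544 − 5 = 20.

20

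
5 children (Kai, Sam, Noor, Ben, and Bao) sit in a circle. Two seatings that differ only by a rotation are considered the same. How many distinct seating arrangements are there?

24

Around a circle, 5 distinct people have 5!/5 = (4)! = 24 rotationally distinct seatings.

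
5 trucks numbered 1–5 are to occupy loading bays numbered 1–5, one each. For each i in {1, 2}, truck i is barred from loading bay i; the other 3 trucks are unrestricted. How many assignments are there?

78

Let Aᵢ (for i ∈ {1, 2}) be the placements that put truck i in its forbidden loading bay. Any j of these fix j positions, leaving (5−j)! ways to fill the rest, and there are C(2,j) ways to pick which j.
By inclusion–exclusion, the number of valid placements is Σ_{j=0}^{2} (−1)^j C(2,j)·(5−j)!.
Computing: 120 − 48 + 6 = 78.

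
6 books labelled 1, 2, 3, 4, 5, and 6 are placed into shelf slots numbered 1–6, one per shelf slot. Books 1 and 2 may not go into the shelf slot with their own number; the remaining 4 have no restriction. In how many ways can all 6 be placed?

Let Aᵢ (for i ∈ {1, 2}) be the placements that put book i in its forbidden shelf slot. Any j of these fix j positions, leaving (6−j)! ways to fill the rest, and there are C(2,j) ways to pick which j.
By inclusion–exclusion, the number of valid placements is Σ_{j=0}^{2} (−1)^j C(2,j)·(6−j)!.
Computing: 720 − 240 + 24 = 504.

504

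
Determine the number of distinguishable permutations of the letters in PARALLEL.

3360

The 8 letters of PARALLEL have repeats: A appearing twice and L appearing 3 times.
So there are 8! / (3!·2!) = 3360 distinguishable arrangements.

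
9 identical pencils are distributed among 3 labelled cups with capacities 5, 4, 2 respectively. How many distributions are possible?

6

Ignoring the caps, the number of non-negative solutions to x_1+…+x_3 = 9 is C(11,2) = 55.
Subtract solutions that violate a single cap (substitute x_i' = x_i − (cap_i+1)): x_1 ≥ 6 gives C(5,2) = 10; x_2 ≥ 5 gives C(6,2) = 15; x_3 ≥ 3 gives C(8,2) = 28. Together 53.
Add back pairs where two caps are both exceeded: 0 + 1 + 3 = 4.
By inclusion–exclusion the count is 55 − 53 + 4 = 6.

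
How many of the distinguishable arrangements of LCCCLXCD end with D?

105

Fix D in the last position and arrange the remaining 7 letters.
Those 7 letters have C appearing 4 times and L appearing twice, giving (7)!/(4!·2!) = 105.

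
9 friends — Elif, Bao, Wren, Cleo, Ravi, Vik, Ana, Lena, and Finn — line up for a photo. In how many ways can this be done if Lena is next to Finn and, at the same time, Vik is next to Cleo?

Treat {Lena,Finn} as one block (2 orders) and {Vik,Cleo} as another (2 orders).
That leaves 7 units to arrange: 2 × 2 × 7! = 4 × 5040 = 20160.

20160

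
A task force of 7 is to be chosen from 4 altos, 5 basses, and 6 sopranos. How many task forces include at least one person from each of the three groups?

Total 7-person selections from all 15: C(15,7) = 6435.
Subtract selections that omit an entire group: no altos → C(11,7) = 330; no basses → C(10,7) = 120; no sopranos → C(9,7) = 36.
Add back selections omitting two groups (i.e. drawn from a single group): C(4,7) + C(5,7) + C(6,7) = 0.
By inclusion–exclusion: 6435 − 486 + 0 = 5949.

5949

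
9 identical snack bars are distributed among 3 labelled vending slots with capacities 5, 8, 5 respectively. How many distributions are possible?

Ignoring the caps, the number of non-negative solutions to x_1+…+x_3 = 9 is C(11,2) = 55.
Subtract solutions that violate a single cap (substitute x_i' = x_i − (cap_i+1)): x_1 ≥ 6 gives C(5,2) = 10; x_2 ≥ 9 gives C(2,2) = 1; x_3 ≥ 6 gives C(5,2) = 10. Together 21.
No two caps can be exceeded simultaneously, so the pair terms are all 0.
By inclusion–exclusion the count is 55 − 21 + 0 = 34.

34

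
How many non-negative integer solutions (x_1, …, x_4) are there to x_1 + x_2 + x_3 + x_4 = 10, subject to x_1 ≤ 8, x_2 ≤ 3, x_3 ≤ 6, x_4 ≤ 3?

Ignoring the caps, the number of non-negative solutions to x_1+…+x_4 = 10 is C(13,3) = 286.
Subtract solutions that violate a single cap (substitute x_i' = x_i − (cap_i+1)): x_1 ≥ 9 gives C(4,3) = 4; x_2 ≥ 4 gives C(9,3) = 84; x_3 ≥ 7 gives C(6,3) = 20; x_4 ≥ 4 gives C(9,3) = 84. Together 192.
Add back pairs where two caps are both exceeded: 0 + 0 + 0 + 0 + 10 + 0 = 10.
By inclusion–exclusion the count is 286 − 192 + 10 = 104.

104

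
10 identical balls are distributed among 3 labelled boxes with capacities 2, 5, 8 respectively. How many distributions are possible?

Without the upper bounds there are C(12,2) = 66 ways to split 10 among 3 boxes.
Subtract solutions that violate a single cap (substitute x_i' = x_i − (cap_i+1)): x_1 ≥ 3 gives C(9,2) = 36; x_2 ≥ 6 gives C(6,2) = 15; x_3 ≥ 9 gives C(3,2) = 3. Together 54.
Add back pairs where two caps are both exceeded: 3 + 0 + 0 = 3.
By inclusion–exclusion the count is 66 − 54 + 3 = 15.

15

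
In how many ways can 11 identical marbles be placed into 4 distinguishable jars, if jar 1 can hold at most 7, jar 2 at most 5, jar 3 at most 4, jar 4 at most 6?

By stars and bars, unrestricted non-negative solutions to x_1+…+x_4 = 11 number C(11+3,3) = 364.
Subtract solutions that violate a single cap (substitute x_i' = x_i − (cap_i+1)): x_1 ≥ 8 gives C(6,3) = 20; x_2 ≥ 6 gives C(8,3) = 56; x_3 ≥ 5 gives C(9,3) = 84; x_4 ≥ 7 gives C(7,3) = 35. Together 195.
Add back pairs where two caps are both exceeded: 0 + 0 + 0 + 1 + 0 + 0 = 1.
By inclusion–exclusion the count is 364 − 195 + 1 = 170.

170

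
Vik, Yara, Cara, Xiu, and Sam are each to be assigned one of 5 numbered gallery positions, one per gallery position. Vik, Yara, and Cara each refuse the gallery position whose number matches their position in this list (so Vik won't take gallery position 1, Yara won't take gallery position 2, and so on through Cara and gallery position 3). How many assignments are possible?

64

Let Aᵢ (for i ∈ {1, 2, 3}) be the placements that put person i in their forbidden gallery position. Any j of these fix j positions, leaving (5−j)! ways to fill the rest, and there are C(3,j) ways to pick which j.
By inclusion–exclusion, the number of valid placements is Σ_{j=0}^{3} (−1)^j C(3,j)·(5−j)!.
Computing: 120 − 72 + 18 − 2 = 64.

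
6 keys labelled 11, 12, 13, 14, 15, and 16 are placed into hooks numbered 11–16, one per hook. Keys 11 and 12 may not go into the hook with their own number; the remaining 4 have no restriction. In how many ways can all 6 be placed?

Let Aᵢ (for i ∈ {11, 12}) be the placements that put key i in its forbidden hook. Any j of these fix j positions, leaving (6−j)! ways to fill the rest, and there are C(2,j) ways to pick which j.
By inclusion–exclusion, the number of valid placements is Σ_{j=0}^{2} (−1)^j C(2,j)·(6−j)!.
Computing: 720 − 240 + 24 = 504.

504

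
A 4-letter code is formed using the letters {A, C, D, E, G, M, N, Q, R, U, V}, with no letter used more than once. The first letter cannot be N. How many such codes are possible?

The first letter has 11−1 = 10 choices (anything except N).
The remaining 3 letters are filled from the other 10 symbols without repetition: 10 × 9 × 8 = 720.
Total: 10 × 720 = 7200.

7200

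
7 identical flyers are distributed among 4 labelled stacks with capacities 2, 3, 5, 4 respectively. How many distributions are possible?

52

Without the upper bounds there are C(10,3) = 120 ways to split 7 among 4 stacks.
Subtract solutions that violate a single cap (substitute x_i' = x_i − (cap_i+1)): x_1 ≥ 3 gives C(7,3) = 35; x_2 ≥ 4 gives C(6,3) = 20; x_3 ≥ 6 gives C(4,3) = 4; x_4 ≥ 5 gives C(5,3) = 10. Together 69.
Add back pairs where two caps are both exceeded: 1 + 0 + 0 + 0 + 0 + 0 = 1.
By inclusion–exclusion the count is 120 − 69 + 1 = 52.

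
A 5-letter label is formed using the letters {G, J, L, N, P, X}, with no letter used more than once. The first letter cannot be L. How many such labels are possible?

The first letter has 6−1 = 5 choices (anything except L).
The remaining 4 letters are filled from the other 5 symbols without repetition: 5 × 4 × 3 × 2 = 120.
Total: 5 × 120 = 600.

600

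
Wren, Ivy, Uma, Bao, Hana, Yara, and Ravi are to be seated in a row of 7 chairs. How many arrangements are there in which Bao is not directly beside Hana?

Of the 7! = 5040 arrangements, those with Bao and Hana adjacent number 2 × 6! = 1440 (treat the pair as a block with 2 internal orders).
Complementary counting: 5040 − 1440 = 3600.

3600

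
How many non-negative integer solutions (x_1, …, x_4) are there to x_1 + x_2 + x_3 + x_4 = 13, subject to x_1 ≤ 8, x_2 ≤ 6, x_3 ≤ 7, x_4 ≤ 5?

266

Without the upper bounds there are C(16,3) = 560 ways to split 13 among 4 variables.
Subtract solutions that violate a single cap (substitute x_i' = x_i − (cap_i+1)): x_1 ≥ 9 gives C(7,3) = 35; x_2 ≥ 7 gives C(9,3) = 84; x_3 ≥ 8 gives C(8,3) = 56; x_4 ≥ 6 gives C(10,3) = 120. Together 295.
Add back pairs where two caps are both exceeded: 0 + 0 + 0 + 0 + 1 + 0 = 1.
By inclusion–exclusion the count is 560 − 295 + 1 = 266.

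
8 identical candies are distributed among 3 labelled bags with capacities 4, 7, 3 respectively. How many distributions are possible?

Without the upper bounds there are C(10,2) = 45 ways to split 8 among 3 bags.
Subtract solutions that violate a single cap (substitute x_i' = x_i − (cap_i+1)): x_1 ≥ 5 gives C(5,2) = 10; x_2 ≥ 8 gives C(2,2) = 1; x_3 ≥ 4 gives C(6,2) = 15. Together 26.
No two caps can be exceeded simultaneously, so the pair terms are all 0.
By inclusion–exclusion the count is 45 − 26 + 0 = 19.

19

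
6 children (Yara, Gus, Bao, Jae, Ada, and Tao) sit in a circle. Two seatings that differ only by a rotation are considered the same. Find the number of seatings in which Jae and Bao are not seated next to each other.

72

Without the restriction there are (5)! = 120 seatings.
Seatings with Jae beside Bao: treat them as a block with 2 internal orders, giving 2 × (4)! = 48.
Subtracting, 120 − 48 = 72.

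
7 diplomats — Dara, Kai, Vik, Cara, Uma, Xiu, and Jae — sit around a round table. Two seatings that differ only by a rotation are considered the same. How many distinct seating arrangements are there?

Around a circle, 7 distinct people have 7!/7 = (6)! = 720 rotationally distinct seatings.

720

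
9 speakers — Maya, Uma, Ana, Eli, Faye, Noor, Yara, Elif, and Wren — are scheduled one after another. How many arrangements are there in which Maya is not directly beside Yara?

282240

There are 9! = 362880 arrangements in all. If Maya and Yara are adjacent, merging them into one block gives 2·(8)! = 80640 arrangements.
So 362880 − 80640 = 282240 arrangements keep them apart.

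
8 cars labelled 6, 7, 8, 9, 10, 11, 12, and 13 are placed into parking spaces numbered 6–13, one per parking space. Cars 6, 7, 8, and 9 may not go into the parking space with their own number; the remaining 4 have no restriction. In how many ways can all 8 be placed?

24024

Let Aᵢ (for 6 ≤ i ≤ 9) be the placements that put car i in its forbidden parking space. Any j of these fix j positions, leaving (8−j)! ways to fill the rest, and there are C(4,j) ways to pick which j.
By inclusion–exclusion, the number of valid placements is Σ_{j=0}^{4} (−1)^j C(4,j)·(8−j)!.
Computing: 40320 − 20160 + 4320 − 480 + 24 = 24024.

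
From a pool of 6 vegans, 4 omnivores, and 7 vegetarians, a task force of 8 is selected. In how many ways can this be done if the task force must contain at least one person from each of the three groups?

22813

Unrestricted: C(17,8) = 24310 ways to pick any 8 of the 17.
Selections missing a whole group: no vegans → C(11,8) = 165; no omnivores → C(13,8) = 1287; no vegetarians → C(10,8) = 45.
Add back selections omitting two groups (i.e. drawn from a single group): C(6,8) + C(4,8) + C(7,8) = 0.
By inclusion–exclusion: 24310 − 1497 + 0 = 22813.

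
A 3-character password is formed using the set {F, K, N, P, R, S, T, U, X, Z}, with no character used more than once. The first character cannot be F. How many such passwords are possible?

648

The first character has 10−1 = 9 choices (anything except F).
The remaining 2 characters are filled from the other 9 symbols without repetition: 9 × 8 = 72.
Total: 9 × 72 = 648.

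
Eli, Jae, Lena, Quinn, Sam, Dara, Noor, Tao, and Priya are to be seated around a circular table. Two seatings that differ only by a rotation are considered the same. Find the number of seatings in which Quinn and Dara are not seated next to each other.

30240

All circular seatings of 9 people number (8)! = 40320.
Seatings with Quinn beside Dara: treat them as a block with 2 internal orders, giving 2 × (7)! = 10080.
Subtracting, 40320 − 10080 = 30240.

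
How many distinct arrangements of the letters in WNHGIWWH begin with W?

1260

Fix W in the first position and arrange the remaining 7 letters.
Those 7 letters have H appearing twice and W appearing twice, giving (7)!/(2!·2!) = 1260.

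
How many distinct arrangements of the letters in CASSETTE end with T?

1260

With the last slot taken by T, it remains to arrange the other 7 letters (CASSETE).
Those 7 letters have E appearing twice and S appearing twice, giving (7)!/(2!·2!) = 1260.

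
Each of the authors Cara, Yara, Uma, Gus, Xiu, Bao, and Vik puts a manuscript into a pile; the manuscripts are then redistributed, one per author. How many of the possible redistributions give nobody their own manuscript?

This is the derangement count D_7: permutations of 7 items with no fixed point.
By inclusion–exclusion this is Σ_{j=0}^{7} (−1)^j C(7,j)·(7−j)!.
Computing: 5040 − 5040 + 2520 − 840 + 210 − 42 + 7 − 1 = 1854.

1854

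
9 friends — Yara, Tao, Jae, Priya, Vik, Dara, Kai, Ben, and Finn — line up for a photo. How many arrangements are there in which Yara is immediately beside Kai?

Place the 7 others and the Yara-Kai pair as 8 objects in a line; the pair has 2 internal arrangements.
So the count is 2·(8)! = 80640.

80640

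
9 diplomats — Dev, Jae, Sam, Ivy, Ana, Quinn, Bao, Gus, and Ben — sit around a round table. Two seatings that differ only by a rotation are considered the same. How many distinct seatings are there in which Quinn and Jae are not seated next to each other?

Without the restriction there are (8)! = 40320 seatings.
Seatings with Quinn beside Jae: treat them as a block with 2 internal orders, giving 2 × (7)! = 10080.
Subtracting, 40320 − 10080 = 30240.

30240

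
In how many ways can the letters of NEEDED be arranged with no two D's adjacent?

There are 6!/(3!·2!) = 60 arrangements of NEEDED in total.
Arrangements with the D's together: treat DD as one letter, giving (5)!/(3!) = 20.
Subtracting, 60 − 20 = 40 arrangements keep the D's apart.

40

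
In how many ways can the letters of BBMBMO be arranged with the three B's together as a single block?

Treat the 3 copies of B as a single block. The multiset to arrange is then {BBB, M, M, O}, 4 items in all.
That gives (4)!/(2!) = 12 arrangements.

12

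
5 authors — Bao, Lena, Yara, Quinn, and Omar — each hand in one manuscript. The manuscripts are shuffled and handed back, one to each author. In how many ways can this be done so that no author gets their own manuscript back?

Let Aᵢ be the assignments in which author i gets their own manuscript. We want the size of the complement of A₁∪…∪A_5.
By inclusion–exclusion this is Σ_{j=0}^{5} (−1)^j C(5,j)·(5−j)!.
Computing: 120 − 120 + 60 − 20 + 5 − 1 = 44.

44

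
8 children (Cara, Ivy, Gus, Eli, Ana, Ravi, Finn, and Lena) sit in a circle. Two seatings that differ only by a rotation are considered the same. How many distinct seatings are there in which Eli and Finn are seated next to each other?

1440

Glue Eli and Finn into a block (2 internal orders). Seating 7 units around a circle gives (6)! arrangements.
So 2 × (6)! = 2 × 720 = 1440.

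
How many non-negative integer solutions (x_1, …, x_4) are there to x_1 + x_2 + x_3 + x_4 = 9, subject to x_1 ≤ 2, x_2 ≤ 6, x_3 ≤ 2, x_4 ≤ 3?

By stars and bars, unrestricted non-negative solutions to x_1+…+x_4 = 9 number C(9+3,3) = 220.
Subtract solutions that violate a single cap (substitute x_i' = x_i − (cap_i+1)): x_1 ≥ 3 gives C(9,3) = 84; x_2 ≥ 7 gives C(5,3) = 10; x_3 ≥ 3 gives C(9,3) = 84; x_4 ≥ 4 gives C(8,3) = 56. Together 234.
Add back pairs where two caps are both exceeded: 0 + 20 + 10 + 0 + 0 + 10 = 40.
By inclusion–exclusion the count is 220 − 234 + 40 = 26.

26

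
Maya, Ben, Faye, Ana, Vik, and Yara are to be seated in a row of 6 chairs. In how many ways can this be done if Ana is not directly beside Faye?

There are 6! = 720 arrangements in all. If Ana and Faye are adjacent, merging them into one block gives 2·(5)! = 240 arrangements.
Complementary counting: 720 − 240 = 480.

480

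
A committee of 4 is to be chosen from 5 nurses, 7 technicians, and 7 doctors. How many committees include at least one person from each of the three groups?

1960

Total 4-person selections from all 19: C(19,4) = 3876.
Selections missing a whole group: no nurses → C(14,4) = 1001; no technicians → C(12,4) = 495; no doctors → C(12,4) = 495.
Add back selections omitting two groups (i.e. drawn from a single group): C(5,4) + C(7,4) + C(7,4) = 75.
By inclusion–exclusion: 3876 − 1991 + 75 = 1960.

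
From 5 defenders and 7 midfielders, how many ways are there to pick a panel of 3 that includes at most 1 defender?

Split by how many defenders are chosen (0 through 1).
Sum: C(5,0)·C(7,3) + C(5,1)·C(7,2) = 35 + 105 = 140.

140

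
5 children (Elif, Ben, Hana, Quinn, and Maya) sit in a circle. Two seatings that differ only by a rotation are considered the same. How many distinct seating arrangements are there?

Seat Elif anywhere (absorbing the rotational symmetry), then permute the other 4: (4)! = 24.

24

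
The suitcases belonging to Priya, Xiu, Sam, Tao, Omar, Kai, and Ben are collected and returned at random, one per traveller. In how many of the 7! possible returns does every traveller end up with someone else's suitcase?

Count assignments avoiding every fixed point. For any j of the 7 travellers fixed to their own suitcase, the other 7−j can be arranged in (7−j)! ways.
By inclusion–exclusion this is Σ_{j=0}^{7} (−1)^j C(7,j)·(7−j)!.
Computing: 5040 − 5040 + 2520 − 840 + 210 − 42 + 7 − 1 = 1854.

1854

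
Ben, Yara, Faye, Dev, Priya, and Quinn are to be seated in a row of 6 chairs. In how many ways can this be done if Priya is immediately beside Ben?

Glue Priya and Ben into one block (2 internal orders), leaving 5 units to arrange in a row.
That gives 2 × 5! = 2 × 120 = 240.

240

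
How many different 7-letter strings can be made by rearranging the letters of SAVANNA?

420

The 7 letters of SAVANNA have repeats: A appearing 3 times and N appearing twice.
Dividing 7! = 5040 by 3!·2! = 12 for the repeated letters gives 420.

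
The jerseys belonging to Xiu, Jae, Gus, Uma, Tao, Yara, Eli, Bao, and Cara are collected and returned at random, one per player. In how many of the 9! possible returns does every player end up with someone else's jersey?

Count assignments avoiding every fixed point. For any j of the 9 players fixed to their old jersey, the other 9−j can be arranged in (9−j)! ways.
By inclusion–exclusion this is Σ_{j=0}^{9} (−1)^j C(9,j)·(9−j)!.
Computing: 362880 − 362880 + 181440 − 60480 + 15120 − 3024 + 504 − 72 + 9 − 1 = 133496.

133496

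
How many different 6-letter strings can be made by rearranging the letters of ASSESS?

ASSESS has 6 letters with S appearing 4 times.
The number of distinct arrangements is 6!/(4!) = 720/24 = 30.

30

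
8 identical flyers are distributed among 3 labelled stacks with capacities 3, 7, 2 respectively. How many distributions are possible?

11

Without the upper bounds there are C(10,2) = 45 ways to split 8 among 3 stacks.
Subtract solutions that violate a single cap (substitute x_i' = x_i − (cap_i+1)): x_1 ≥ 4 gives C(6,2) = 15; x_2 ≥ 8 gives C(2,2) = 1; x_3 ≥ 3 gives C(7,2) = 21. Together 37.
Add back pairs where two caps are both exceeded: 0 + 3 + 0 = 3.
By inclusion–exclusion the count is 45 − 37 + 3 = 11.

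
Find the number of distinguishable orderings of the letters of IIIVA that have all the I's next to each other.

Treat the 3 copies of I as a single block. The multiset to arrange is then {III, A, V}, 3 items in all.
All 3 items are distinct, so there are (3)! = 6 arrangements.

6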